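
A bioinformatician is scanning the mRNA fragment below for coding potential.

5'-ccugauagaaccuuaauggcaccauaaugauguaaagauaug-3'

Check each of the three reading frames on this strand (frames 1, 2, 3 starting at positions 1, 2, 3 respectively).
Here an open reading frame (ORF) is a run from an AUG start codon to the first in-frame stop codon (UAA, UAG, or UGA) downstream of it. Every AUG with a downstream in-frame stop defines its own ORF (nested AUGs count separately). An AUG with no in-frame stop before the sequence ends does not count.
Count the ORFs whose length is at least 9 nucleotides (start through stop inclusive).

2

Frame 1: CCU GAU AGA ACC UUA AUG GCA CCA UAA UGA UGU AAA GAU AUG — AUG at 16, stop UAA at 25 → 12 nt.
Frame 2: CUG AUA GAA CCU UAA UGG CAC CAU AAU GAU GUA AAG AUA — no AUG→stop ORF.
Frame 3: UGA UAG AAC CUU AAU GGC ACC AUA AUG AUG UAA AGA UAU — AUG at 27, stop UAA at 33 → 9 nt; AUG at 30, stop UAA at 33 → 6 nt.
ORFs ≥ 9 nucleotides: frame 1 16–27 (12 nucleotides), frame 3 27–35 (9 nucleotides). Count = 2.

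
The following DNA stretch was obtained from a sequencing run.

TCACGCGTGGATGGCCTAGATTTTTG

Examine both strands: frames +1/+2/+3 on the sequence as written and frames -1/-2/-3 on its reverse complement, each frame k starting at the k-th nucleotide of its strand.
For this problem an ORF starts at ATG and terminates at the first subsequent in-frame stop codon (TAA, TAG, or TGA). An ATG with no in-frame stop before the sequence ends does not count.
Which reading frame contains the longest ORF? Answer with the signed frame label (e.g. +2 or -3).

Reverse complement (5'→3'): CAAAAATCTAGGCCATCCACGCGTGA
Frame +1: TCA CGC GTG GAT GGC CTA GAT TTT — no ATG→stop ORF.
Frame +2: CAC GCG TGG ATG GCC TAG ATT TTT — ATG at 11, stop TAG at 17 → 9 nt.
Frame +3: ACG CGT GGA TGG CCT AGA TTT TTG — no ATG→stop ORF.
Frame -1: CAA AAA TCT AGG CCA TCC ACG CGT — no ATG→stop ORF.
Frame -2: AAA AAT CTA GGC CAT CCA CGC GTG — no ATG→stop ORF.
Frame -3: AAA ATC TAG GCC ATC CAC GCG TGA — no ATG→stop ORF.
Longest ORF is 9 nt in frame +2 (positions 11–19).

+2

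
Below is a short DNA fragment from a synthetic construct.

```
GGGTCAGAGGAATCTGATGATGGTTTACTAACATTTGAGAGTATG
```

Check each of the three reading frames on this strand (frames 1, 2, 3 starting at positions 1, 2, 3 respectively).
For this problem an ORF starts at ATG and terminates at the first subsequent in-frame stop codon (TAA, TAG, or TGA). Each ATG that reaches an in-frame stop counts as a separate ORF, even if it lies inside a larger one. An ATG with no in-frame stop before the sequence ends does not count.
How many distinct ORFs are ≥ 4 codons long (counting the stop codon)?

2

Frame 1: GGG TCA GAG GAA TCT GAT GAT GGT TTA CTA ACA TTT GAG AGT ATG — no ATG→stop ORF.
Frame 2: GGT CAG AGG AAT CTG ATG ATG GTT TAC TAA CAT TTG AGA GTA — ATG at 17, stop TAA at 29 → 15 nt; ATG at 20, stop TAA at 29 → 12 nt.
Frame 3: GTC AGA GGA ATC TGA TGA TGG TTT ACT AAC ATT TGA GAG TAT — no ATG→stop ORF.
ORFs ≥ 4 codons: frame 2 17–31 (5 codons), frame 2 20–31 (4 codons). Count = 2.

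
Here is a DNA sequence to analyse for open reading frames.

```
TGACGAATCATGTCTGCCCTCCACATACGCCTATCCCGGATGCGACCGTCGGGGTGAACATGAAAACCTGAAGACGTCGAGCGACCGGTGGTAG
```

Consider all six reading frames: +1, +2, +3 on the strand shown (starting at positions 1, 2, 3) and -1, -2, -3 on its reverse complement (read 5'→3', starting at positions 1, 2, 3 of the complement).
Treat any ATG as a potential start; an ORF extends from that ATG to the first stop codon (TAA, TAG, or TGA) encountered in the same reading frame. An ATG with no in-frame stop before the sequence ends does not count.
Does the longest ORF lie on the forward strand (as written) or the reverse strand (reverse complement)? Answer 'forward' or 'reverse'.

reverse

Reverse complement (5'→3'): CTACCACCGGTCGCTCGACGTCTTCAGGTTTTCATGTTCACCCCGACGGTCGCATCCGGGATAGGCGTATGTGGAGGGCAGACATGATTCGTCA
Frame +1: TGA CGA ATC ATG TCT GCC CTC CAC ATA CGC CTA TCC CGG ATG CGA CCG TCG GGG TGA ACA TGA AAA CCT GAA GAC GTC GAG CGA CCG GTG GTA — ATG at 10, stop TGA at 55 → 48 nt; ATG at 40, stop TGA at 55 → 18 nt.
Frame +2: GAC GAA TCA TGT CTG CCC TCC ACA TAC GCC TAT CCC GGA TGC GAC CGT CGG GGT GAA CAT GAA AAC CTG AAG ACG TCG AGC GAC CGG TGG TAG — no ATG→stop ORF.
Frame +3: ACG AAT CAT GTC TGC CCT CCA CAT ACG CCT ATC CCG GAT GCG ACC GTC GGG GTG AAC ATG AAA ACC TGA AGA CGT CGA GCG ACC GGT GGT — ATG at 60, stop TGA at 69 → 12 nt.
Frame -1: CTA CCA CCG GTC GCT CGA CGT CTT CAG GTT TTC ATG TTC ACC CCG ACG GTC GCA TCC GGG ATA GGC GTA TGT GGA GGG CAG ACA TGA TTC GTC — ATG at 34, stop TGA at 85 → 54 nt.
Frame -2: TAC CAC CGG TCG CTC GAC GTC TTC AGG TTT TCA TGT TCA CCC CGA CGG TCG CAT CCG GGA TAG GCG TAT GTG GAG GGC AGA CAT GAT TCG TCA — no ATG→stop ORF.
Frame -3: ACC ACC GGT CGC TCG ACG TCT TCA GGT TTT CAT GTT CAC CCC GAC GGT CGC ATC CGG GAT AGG CGT ATG TGG AGG GCA GAC ATG ATT CGT — no ATG→stop ORF.
Forward-strand max 48 nt; reverse-strand max 54 nt. The reverse strand has the longer ORF.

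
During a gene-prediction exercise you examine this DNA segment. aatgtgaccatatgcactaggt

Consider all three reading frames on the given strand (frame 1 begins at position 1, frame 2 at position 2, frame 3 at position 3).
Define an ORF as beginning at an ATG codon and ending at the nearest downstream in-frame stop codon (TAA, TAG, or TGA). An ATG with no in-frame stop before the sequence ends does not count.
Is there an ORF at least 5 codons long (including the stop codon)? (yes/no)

Frame 1: AAT GTG ACC ATA TGC ACT AGG — no ATG→stop ORF.
Frame 2: ATG TGA CCA TAT GCA CTA GGT — ATG at 2, stop TGA at 5 → 6 nt.
Frame 3: TGT GAC CAT ATG CAC TAG — ATG at 12, stop TAG at 18 → 9 nt.
Largest ORF found is 3 codons < 5, so no.

no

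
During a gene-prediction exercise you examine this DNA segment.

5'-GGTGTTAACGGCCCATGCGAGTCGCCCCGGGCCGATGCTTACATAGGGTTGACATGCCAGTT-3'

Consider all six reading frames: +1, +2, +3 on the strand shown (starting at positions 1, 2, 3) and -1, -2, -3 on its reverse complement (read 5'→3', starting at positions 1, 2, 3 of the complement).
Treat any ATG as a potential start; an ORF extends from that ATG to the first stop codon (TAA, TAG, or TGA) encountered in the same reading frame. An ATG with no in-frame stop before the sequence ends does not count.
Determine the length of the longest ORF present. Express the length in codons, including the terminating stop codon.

17

Reverse complement (5'→3'): AACTGGCATGTCAACCCTATGTAAGCATCGGCCCGGGGCGACTCGCATGGGCCGTTAACACC
Frame +1: GGT GTT AAC GGC CCA TGC GAG TCG CCC CGG GCC GAT GCT TAC ATA GGG TTG ACA TGC CAG — no ATG→stop ORF.
Frame +2: GTG TTA ACG GCC CAT GCG AGT CGC CCC GGG CCG ATG CTT ACA TAG GGT TGA CAT GCC AGT — ATG at 35, stop TAG at 44 → 12 nt.
Frame +3: TGT TAA CGG CCC ATG CGA GTC GCC CCG GGC CGA TGC TTA CAT AGG GTT GAC ATG CCA GTT — no ATG→stop ORF.
Frame -1: AAC TGG CAT GTC AAC CCT ATG TAA GCA TCG GCC CGG GGC GAC TCG CAT GGG CCG TTA ACA — ATG at 19, stop TAA at 22 → 6 nt.
Frame -2: ACT GGC ATG TCA ACC CTA TGT AAG CAT CGG CCC GGG GCG ACT CGC ATG GGC CGT TAA CAC — ATG at 8, stop TAA at 56 → 51 nt; ATG at 47, stop TAA at 56 → 12 nt.
Frame -3: CTG GCA TGT CAA CCC TAT GTA AGC ATC GGC CCG GGG CGA CTC GCA TGG GCC GTT AAC ACC — no ATG→stop ORF.
Longest: frame -2, positions 8–58, 51 nt = 17 codons = 16 aa. → 17 codons.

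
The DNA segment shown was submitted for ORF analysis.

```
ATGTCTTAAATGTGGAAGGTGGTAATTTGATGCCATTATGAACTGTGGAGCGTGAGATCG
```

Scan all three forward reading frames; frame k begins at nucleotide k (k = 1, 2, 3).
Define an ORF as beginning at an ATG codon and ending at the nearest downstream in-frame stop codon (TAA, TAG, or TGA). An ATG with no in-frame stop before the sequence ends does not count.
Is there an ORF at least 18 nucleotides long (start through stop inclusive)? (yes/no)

Frame 1: ATG TCT TAA ATG TGG AAG GTG GTA ATT TGA TGC CAT TAT GAA CTG TGG AGC GTG AGA TCG — ATG at 1, stop TAA at 7 → 9 nt; ATG at 10, stop TGA at 28 → 21 nt.
Frame 2: TGT CTT AAA TGT GGA AGG TGG TAA TTT GAT GCC ATT ATG AAC TGT GGA GCG TGA GAT — ATG at 38, stop TGA at 53 → 18 nt.
Frame 3: GTC TTA AAT GTG GAA GGT GGT AAT TTG ATG CCA TTA TGA ACT GTG GAG CGT GAG ATC — ATG at 30, stop TGA at 39 → 12 nt.
Frame 1 has an ORF of 21 nucleotides (positions 10–30) ≥ 18, so yes.

yes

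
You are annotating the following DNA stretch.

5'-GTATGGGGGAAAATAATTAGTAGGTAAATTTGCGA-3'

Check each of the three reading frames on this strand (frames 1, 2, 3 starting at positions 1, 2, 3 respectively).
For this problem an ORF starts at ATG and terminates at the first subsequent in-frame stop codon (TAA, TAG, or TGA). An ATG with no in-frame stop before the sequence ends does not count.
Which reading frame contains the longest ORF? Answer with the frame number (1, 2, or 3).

Frame 1: GTA TGG GGG AAA ATA ATT AGT AGG TAA ATT TGC — no ATG→stop ORF.
Frame 2: TAT GGG GGA AAA TAA TTA GTA GGT AAA TTT GCG — no ATG→stop ORF.
Frame 3: ATG GGG GAA AAT AAT TAG TAG GTA AAT TTG CGA — ATG at 3, stop TAG at 18 → 18 nt.
Longest ORF is 18 nt in frame 3 (positions 3–20).

3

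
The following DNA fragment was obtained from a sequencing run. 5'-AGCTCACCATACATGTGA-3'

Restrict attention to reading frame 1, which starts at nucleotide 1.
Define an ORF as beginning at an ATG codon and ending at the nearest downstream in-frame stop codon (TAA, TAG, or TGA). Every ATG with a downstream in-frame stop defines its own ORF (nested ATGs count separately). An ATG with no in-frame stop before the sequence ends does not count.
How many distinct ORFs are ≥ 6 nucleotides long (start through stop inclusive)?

Frame 1: AGC TCA CCA TAC ATG TGA — ATG at 13, stop TGA at 16 → 6 nt.
ORFs ≥ 6 nucleotides: frame 1 13–18 (6 nucleotides). Count = 1.

1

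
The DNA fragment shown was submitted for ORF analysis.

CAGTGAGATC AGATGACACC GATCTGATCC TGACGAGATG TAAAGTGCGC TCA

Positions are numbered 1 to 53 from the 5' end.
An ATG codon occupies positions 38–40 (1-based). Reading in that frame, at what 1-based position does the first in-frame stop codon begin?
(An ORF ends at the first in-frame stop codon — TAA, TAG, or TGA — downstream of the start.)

Codons from position 38: ATG (38–40), TAA (41–43).
TAA is a stop codon; it begins at position 41.

41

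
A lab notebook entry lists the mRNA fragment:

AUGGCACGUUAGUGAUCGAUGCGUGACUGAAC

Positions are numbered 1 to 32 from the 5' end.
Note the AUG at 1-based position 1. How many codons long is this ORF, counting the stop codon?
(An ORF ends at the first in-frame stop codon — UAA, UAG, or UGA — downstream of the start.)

4

Codons from position 1: AUG (1–3), GCA (4–6), CGU (7–9), UAG (10–12).
UAG is the first in-frame stop; that's 4 codons including the stop.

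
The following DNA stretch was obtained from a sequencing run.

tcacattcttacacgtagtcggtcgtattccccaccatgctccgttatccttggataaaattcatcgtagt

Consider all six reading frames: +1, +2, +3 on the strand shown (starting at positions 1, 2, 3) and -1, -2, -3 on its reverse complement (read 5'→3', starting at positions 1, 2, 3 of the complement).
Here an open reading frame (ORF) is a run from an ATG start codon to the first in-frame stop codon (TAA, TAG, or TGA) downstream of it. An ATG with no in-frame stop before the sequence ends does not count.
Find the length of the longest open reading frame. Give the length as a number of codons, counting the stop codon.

10

Reverse complement (5'→3'): ACTACGATGAATTTTATCCAAGGATAACGGAGCATGGTGGGGAATACGACCGACTACGTGTAAGAATGTGA
Frame +1: TCA CAT TCT TAC ACG TAG TCG GTC GTA TTC CCC ACC ATG CTC CGT TAT CCT TGG ATA AAA TTC ATC GTA — no ATG→stop ORF.
Frame +2: CAC ATT CTT ACA CGT AGT CGG TCG TAT TCC CCA CCA TGC TCC GTT ATC CTT GGA TAA AAT TCA TCG TAG — no ATG→stop ORF.
Frame +3: ACA TTC TTA CAC GTA GTC GGT CGT ATT CCC CAC CAT GCT CCG TTA TCC TTG GAT AAA ATT CAT CGT AGT — no ATG→stop ORF.
Frame -1: ACT ACG ATG AAT TTT ATC CAA GGA TAA CGG AGC ATG GTG GGG AAT ACG ACC GAC TAC GTG TAA GAA TGT — ATG at 7, stop TAA at 25 → 21 nt; ATG at 34, stop TAA at 61 → 30 nt.
Frame -2: CTA CGA TGA ATT TTA TCC AAG GAT AAC GGA GCA TGG TGG GGA ATA CGA CCG ACT ACG TGT AAG AAT GTG — no ATG→stop ORF.
Frame -3: TAC GAT GAA TTT TAT CCA AGG ATA ACG GAG CAT GGT GGG GAA TAC GAC CGA CTA CGT GTA AGA ATG TGA — ATG at 66, stop TGA at 69 → 6 nt.
Longest: frame -1, positions 34–63, 30 nt = 10 codons = 9 aa. → 10 codons.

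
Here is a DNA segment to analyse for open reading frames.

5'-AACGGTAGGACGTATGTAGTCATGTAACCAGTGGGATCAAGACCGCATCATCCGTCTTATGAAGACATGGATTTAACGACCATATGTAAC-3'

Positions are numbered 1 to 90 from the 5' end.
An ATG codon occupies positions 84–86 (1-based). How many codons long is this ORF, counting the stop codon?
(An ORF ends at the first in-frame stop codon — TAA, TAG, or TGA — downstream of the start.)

2

Codons from position 84: ATG (84–86), TAA (87–89).
TAA is the first in-frame stop; that's 2 codons including the stop.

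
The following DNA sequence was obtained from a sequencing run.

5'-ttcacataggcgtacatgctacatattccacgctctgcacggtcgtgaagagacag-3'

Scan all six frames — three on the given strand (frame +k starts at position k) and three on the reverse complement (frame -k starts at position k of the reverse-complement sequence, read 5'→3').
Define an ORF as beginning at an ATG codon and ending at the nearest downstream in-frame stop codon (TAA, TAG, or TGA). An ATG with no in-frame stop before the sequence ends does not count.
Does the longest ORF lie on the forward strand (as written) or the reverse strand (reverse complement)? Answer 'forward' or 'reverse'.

Reverse complement (5'→3'): CTGTCTCTTCACGACCGTGCAGAGCGTGGAATATGTAGCATGTACGCCTATGTGAA
Frame +1: TTC ACA TAG GCG TAC ATG CTA CAT ATT CCA CGC TCT GCA CGG TCG TGA AGA GAC — ATG at 16, stop TGA at 46 → 33 nt.
Frame +2: TCA CAT AGG CGT ACA TGC TAC ATA TTC CAC GCT CTG CAC GGT CGT GAA GAG ACA — no ATG→stop ORF.
Frame +3: CAC ATA GGC GTA CAT GCT ACA TAT TCC ACG CTC TGC ACG GTC GTG AAG AGA CAG — no ATG→stop ORF.
Frame -1: CTG TCT CTT CAC GAC CGT GCA GAG CGT GGA ATA TGT AGC ATG TAC GCC TAT GTG — no ATG→stop ORF.
Frame -2: TGT CTC TTC ACG ACC GTG CAG AGC GTG GAA TAT GTA GCA TGT ACG CCT ATG TGA — ATG at 50, stop TGA at 53 → 6 nt.
Frame -3: GTC TCT TCA CGA CCG TGC AGA GCG TGG AAT ATG TAG CAT GTA CGC CTA TGT GAA — ATG at 33, stop TAG at 36 → 6 nt.
Forward-strand max 33 nt; reverse-strand max 6 nt. The forward strand has the longer ORF.

forward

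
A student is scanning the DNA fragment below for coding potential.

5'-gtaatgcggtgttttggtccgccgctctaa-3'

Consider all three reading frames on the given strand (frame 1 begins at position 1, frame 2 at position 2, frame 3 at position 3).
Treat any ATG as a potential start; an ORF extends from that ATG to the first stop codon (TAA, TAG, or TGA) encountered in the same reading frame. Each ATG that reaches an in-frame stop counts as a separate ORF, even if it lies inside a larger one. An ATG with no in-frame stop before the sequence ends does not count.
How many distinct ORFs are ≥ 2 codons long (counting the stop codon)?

Frame 1: GTA ATG CGG TGT TTT GGT CCG CCG CTC TAA — ATG at 4, stop TAA at 28 → 27 nt.
Frame 2: TAA TGC GGT GTT TTG GTC CGC CGC TCT — no ATG→stop ORF.
Frame 3: AAT GCG GTG TTT TGG TCC GCC GCT CTA — no ATG→stop ORF.
ORFs ≥ 2 codons: frame 1 4–30 (9 codons). Count = 1.

1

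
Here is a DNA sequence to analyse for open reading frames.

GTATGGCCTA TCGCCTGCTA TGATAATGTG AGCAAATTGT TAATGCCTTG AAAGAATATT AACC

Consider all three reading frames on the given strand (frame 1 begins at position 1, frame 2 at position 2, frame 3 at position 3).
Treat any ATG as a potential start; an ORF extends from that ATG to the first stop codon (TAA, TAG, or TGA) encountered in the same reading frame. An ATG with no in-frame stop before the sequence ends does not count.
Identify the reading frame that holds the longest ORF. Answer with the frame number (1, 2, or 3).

3

Frame 1: GTA TGG CCT ATC GCC TGC TAT GAT AAT GTG AGC AAA TTG TTA ATG CCT TGA AAG AAT ATT AAC — ATG at 43, stop TGA at 49 → 9 nt.
Frame 2: TAT GGC CTA TCG CCT GCT ATG ATA ATG TGA GCA AAT TGT TAA TGC CTT GAA AGA ATA TTA ACC — ATG at 20, stop TGA at 29 → 12 nt; ATG at 26, stop TGA at 29 → 6 nt.
Frame 3: ATG GCC TAT CGC CTG CTA TGA TAA TGT GAG CAA ATT GTT AAT GCC TTG AAA GAA TAT TAA — ATG at 3, stop TGA at 21 → 21 nt.
Longest ORF is 21 nt in frame 3 (positions 3–23).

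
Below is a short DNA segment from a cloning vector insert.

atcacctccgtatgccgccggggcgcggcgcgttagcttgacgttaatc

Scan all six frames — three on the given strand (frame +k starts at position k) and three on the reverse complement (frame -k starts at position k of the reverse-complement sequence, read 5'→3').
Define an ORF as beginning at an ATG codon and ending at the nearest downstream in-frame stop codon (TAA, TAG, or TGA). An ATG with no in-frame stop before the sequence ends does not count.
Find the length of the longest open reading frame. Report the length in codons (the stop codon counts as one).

10

Reverse complement (5'→3'): GATTAACGTCAAGCTAACGCGCCGCGCCCCGGCGGCATACGGAGGTGAT
Frame +1: ATC ACC TCC GTA TGC CGC CGG GGC GCG GCG CGT TAG CTT GAC GTT AAT — no ATG→stop ORF.
Frame +2: TCA CCT CCG TAT GCC GCC GGG GCG CGG CGC GTT AGC TTG ACG TTA ATC — no ATG→stop ORF.
Frame +3: CAC CTC CGT ATG CCG CCG GGG CGC GGC GCG TTA GCT TGA CGT TAA — ATG at 12, stop TGA at 39 → 30 nt.
Frame -1: GAT TAA CGT CAA GCT AAC GCG CCG CGC CCC GGC GGC ATA CGG AGG TGA — no ATG→stop ORF.
Frame -2: ATT AAC GTC AAG CTA ACG CGC CGC GCC CCG GCG GCA TAC GGA GGT GAT — no ATG→stop ORF.
Frame -3: TTA ACG TCA AGC TAA CGC GCC GCG CCC CGG CGG CAT ACG GAG GTG — no ATG→stop ORF.
Longest: frame +3, positions 12–41, 30 nt = 10 codons = 9 aa. → 10 codons.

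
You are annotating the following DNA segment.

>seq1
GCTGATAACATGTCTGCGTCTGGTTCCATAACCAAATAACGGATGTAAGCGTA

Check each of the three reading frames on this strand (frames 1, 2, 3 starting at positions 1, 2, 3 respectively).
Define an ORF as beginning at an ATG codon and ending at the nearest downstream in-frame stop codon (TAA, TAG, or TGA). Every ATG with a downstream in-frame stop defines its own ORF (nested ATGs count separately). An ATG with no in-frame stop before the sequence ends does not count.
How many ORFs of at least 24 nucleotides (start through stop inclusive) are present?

Frame 1: GCT GAT AAC ATG TCT GCG TCT GGT TCC ATA ACC AAA TAA CGG ATG TAA GCG — ATG at 10, stop TAA at 37 → 30 nt; ATG at 43, stop TAA at 46 → 6 nt.
Frame 2: CTG ATA ACA TGT CTG CGT CTG GTT CCA TAA CCA AAT AAC GGA TGT AAG CGT — no ATG→stop ORF.
Frame 3: TGA TAA CAT GTC TGC GTC TGG TTC CAT AAC CAA ATA ACG GAT GTA AGC GTA — no ATG→stop ORF.
ORFs ≥ 24 nucleotides: frame 1 10–39 (30 nucleotides). Count = 1.

1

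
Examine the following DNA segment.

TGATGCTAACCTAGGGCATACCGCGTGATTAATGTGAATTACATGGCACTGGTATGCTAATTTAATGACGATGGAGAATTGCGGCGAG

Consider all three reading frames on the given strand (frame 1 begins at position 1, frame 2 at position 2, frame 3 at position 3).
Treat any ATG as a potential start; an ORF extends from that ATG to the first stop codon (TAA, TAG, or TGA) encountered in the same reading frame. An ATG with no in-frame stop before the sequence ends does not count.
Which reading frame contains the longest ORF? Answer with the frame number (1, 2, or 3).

1

Frame 1: TGA TGC TAA CCT AGG GCA TAC CGC GTG ATT AAT GTG AAT TAC ATG GCA CTG GTA TGC TAA TTT AAT GAC GAT GGA GAA TTG CGG CGA — ATG at 43, stop TAA at 58 → 18 nt.
Frame 2: GAT GCT AAC CTA GGG CAT ACC GCG TGA TTA ATG TGA ATT ACA TGG CAC TGG TAT GCT AAT TTA ATG ACG ATG GAG AAT TGC GGC GAG — ATG at 32, stop TGA at 35 → 6 nt.
Frame 3: ATG CTA ACC TAG GGC ATA CCG CGT GAT TAA TGT GAA TTA CAT GGC ACT GGT ATG CTA ATT TAA TGA CGA TGG AGA ATT GCG GCG — ATG at 3, stop TAG at 12 → 12 nt; ATG at 54, stop TAA at 63 → 12 nt.
Longest ORF is 18 nt in frame 1 (positions 43–60).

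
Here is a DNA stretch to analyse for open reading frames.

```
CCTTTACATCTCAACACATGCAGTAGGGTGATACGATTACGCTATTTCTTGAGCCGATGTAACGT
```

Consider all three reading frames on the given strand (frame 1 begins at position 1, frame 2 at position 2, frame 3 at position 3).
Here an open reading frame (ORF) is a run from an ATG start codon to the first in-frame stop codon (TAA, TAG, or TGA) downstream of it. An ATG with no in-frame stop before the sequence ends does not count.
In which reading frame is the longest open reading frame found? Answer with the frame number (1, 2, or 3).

3

Frame 1: CCT TTA CAT CTC AAC ACA TGC AGT AGG GTG ATA CGA TTA CGC TAT TTC TTG AGC CGA TGT AAC — no ATG→stop ORF.
Frame 2: CTT TAC ATC TCA ACA CAT GCA GTA GGG TGA TAC GAT TAC GCT ATT TCT TGA GCC GAT GTA ACG — no ATG→stop ORF.
Frame 3: TTT ACA TCT CAA CAC ATG CAG TAG GGT GAT ACG ATT ACG CTA TTT CTT GAG CCG ATG TAA CGT — ATG at 18, stop TAG at 24 → 9 nt; ATG at 57, stop TAA at 60 → 6 nt.
Longest ORF is 9 nt in frame 3 (positions 18–26).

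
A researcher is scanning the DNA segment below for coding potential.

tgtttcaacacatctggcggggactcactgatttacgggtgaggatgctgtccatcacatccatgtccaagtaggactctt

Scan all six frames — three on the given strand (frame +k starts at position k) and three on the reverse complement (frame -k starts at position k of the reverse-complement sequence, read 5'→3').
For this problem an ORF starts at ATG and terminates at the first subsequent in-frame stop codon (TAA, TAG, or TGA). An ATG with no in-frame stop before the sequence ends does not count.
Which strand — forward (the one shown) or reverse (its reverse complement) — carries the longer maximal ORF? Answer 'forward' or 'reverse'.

Reverse complement (5'→3'): AAGAGTCCTACTTGGACATGGATGTGATGGACAGCATCCTCACCCGTAAATCAGTGAGTCCCCGCCAGATGTGTTGAAACA
Frame +1: TGT TTC AAC ACA TCT GGC GGG GAC TCA CTG ATT TAC GGG TGA GGA TGC TGT CCA TCA CAT CCA TGT CCA AGT AGG ACT CTT — no ATG→stop ORF.
Frame +2: GTT TCA ACA CAT CTG GCG GGG ACT CAC TGA TTT ACG GGT GAG GAT GCT GTC CAT CAC ATC CAT GTC CAA GTA GGA CTC — no ATG→stop ORF.
Frame +3: TTT CAA CAC ATC TGG CGG GGA CTC ACT GAT TTA CGG GTG AGG ATG CTG TCC ATC ACA TCC ATG TCC AAG TAG GAC TCT — ATG at 45, stop TAG at 72 → 30 nt; ATG at 63, stop TAG at 72 → 12 nt.
Frame -1: AAG AGT CCT ACT TGG ACA TGG ATG TGA TGG ACA GCA TCC TCA CCC GTA AAT CAG TGA GTC CCC GCC AGA TGT GTT GAA ACA — ATG at 22, stop TGA at 25 → 6 nt.
Frame -2: AGA GTC CTA CTT GGA CAT GGA TGT GAT GGA CAG CAT CCT CAC CCG TAA ATC AGT GAG TCC CCG CCA GAT GTG TTG AAA — no ATG→stop ORF.
Frame -3: GAG TCC TAC TTG GAC ATG GAT GTG ATG GAC AGC ATC CTC ACC CGT AAA TCA GTG AGT CCC CGC CAG ATG TGT TGA AAC — ATG at 18, stop TGA at 75 → 60 nt; ATG at 27, stop TGA at 75 → 51 nt; ATG at 69, stop TGA at 75 → 9 nt.
Forward-strand max 30 nt; reverse-strand max 60 nt. The reverse strand has the longer ORF.

reverse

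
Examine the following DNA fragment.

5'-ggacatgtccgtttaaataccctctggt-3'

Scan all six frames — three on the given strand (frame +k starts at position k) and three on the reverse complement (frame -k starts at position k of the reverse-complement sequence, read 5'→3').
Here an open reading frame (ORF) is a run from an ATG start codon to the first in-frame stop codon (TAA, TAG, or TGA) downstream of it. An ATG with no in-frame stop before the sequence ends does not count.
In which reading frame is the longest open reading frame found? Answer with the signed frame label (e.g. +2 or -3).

+2

Reverse complement (5'→3'): ACCAGAGGGTATTTAAACGGACATGTCC
Frame +1: GGA CAT GTC CGT TTA AAT ACC CTC TGG — no ATG→stop ORF.
Frame +2: GAC ATG TCC GTT TAA ATA CCC TCT GGT — ATG at 5, stop TAA at 14 → 12 nt.
Frame +3: ACA TGT CCG TTT AAA TAC CCT CTG — no ATG→stop ORF.
Frame -1: ACC AGA GGG TAT TTA AAC GGA CAT GTC — no ATG→stop ORF.
Frame -2: CCA GAG GGT ATT TAA ACG GAC ATG TCC — no ATG→stop ORF.
Frame -3: CAG AGG GTA TTT AAA CGG ACA TGT — no ATG→stop ORF.
Longest ORF is 12 nt in frame +2 (positions 5–16).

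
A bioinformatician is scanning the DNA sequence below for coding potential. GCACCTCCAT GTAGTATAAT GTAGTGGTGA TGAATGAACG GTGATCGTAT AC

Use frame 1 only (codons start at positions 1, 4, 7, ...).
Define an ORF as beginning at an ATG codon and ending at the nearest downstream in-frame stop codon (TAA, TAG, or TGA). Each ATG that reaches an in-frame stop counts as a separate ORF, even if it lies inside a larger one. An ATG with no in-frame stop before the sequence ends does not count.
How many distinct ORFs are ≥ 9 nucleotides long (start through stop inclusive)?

0

Frame 1: GCA CCT CCA TGT AGT ATA ATG TAG TGG TGA TGA ATG AAC GGT GAT CGT ATA — ATG at 19, stop TAG at 22 → 6 nt.
No ORF reaches 9 nucleotides. Count = 0.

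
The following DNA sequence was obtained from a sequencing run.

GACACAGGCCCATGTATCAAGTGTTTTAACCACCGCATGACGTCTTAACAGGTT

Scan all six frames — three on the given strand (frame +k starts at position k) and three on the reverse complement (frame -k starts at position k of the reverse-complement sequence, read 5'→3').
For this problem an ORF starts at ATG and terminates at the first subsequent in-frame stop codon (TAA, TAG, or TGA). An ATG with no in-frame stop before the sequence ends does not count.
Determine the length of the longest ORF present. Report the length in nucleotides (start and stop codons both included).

18

Reverse complement (5'→3'): AACCTGTTAAGACGTCATGCGGTGGTTAAAACACTTGATACATGGGCCTGTGTC
Frame +1: GAC ACA GGC CCA TGT ATC AAG TGT TTT AAC CAC CGC ATG ACG TCT TAA CAG GTT — ATG at 37, stop TAA at 46 → 12 nt.
Frame +2: ACA CAG GCC CAT GTA TCA AGT GTT TTA ACC ACC GCA TGA CGT CTT AAC AGG — no ATG→stop ORF.
Frame +3: CAC AGG CCC ATG TAT CAA GTG TTT TAA CCA CCG CAT GAC GTC TTA ACA GGT — ATG at 12, stop TAA at 27 → 18 nt.
Frame -1: AAC CTG TTA AGA CGT CAT GCG GTG GTT AAA ACA CTT GAT ACA TGG GCC TGT GTC — no ATG→stop ORF.
Frame -2: ACC TGT TAA GAC GTC ATG CGG TGG TTA AAA CAC TTG ATA CAT GGG CCT GTG — no ATG→stop ORF.
Frame -3: CCT GTT AAG ACG TCA TGC GGT GGT TAA AAC ACT TGA TAC ATG GGC CTG TGT — no ATG→stop ORF.
Longest: frame +3, positions 12–29, 18 nt = 6 codons = 5 aa. → 18 nucleotides.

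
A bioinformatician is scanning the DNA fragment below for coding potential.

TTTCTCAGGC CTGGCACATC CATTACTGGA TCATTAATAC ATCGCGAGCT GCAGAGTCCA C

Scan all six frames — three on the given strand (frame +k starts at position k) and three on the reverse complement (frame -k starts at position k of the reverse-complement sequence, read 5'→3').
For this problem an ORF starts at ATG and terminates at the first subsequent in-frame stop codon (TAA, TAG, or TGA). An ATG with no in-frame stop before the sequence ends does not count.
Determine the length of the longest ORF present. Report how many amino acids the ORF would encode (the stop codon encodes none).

4

Reverse complement (5'→3'): GTGGACTCTGCAGCTCGCGATGTATTAATGATCCAGTAATGGATGTGCCAGGCCTGAGAAA
Frame +1: TTT CTC AGG CCT GGC ACA TCC ATT ACT GGA TCA TTA ATA CAT CGC GAG CTG CAG AGT CCA — no ATG→stop ORF.
Frame +2: TTC TCA GGC CTG GCA CAT CCA TTA CTG GAT CAT TAA TAC ATC GCG AGC TGC AGA GTC CAC — no ATG→stop ORF.
Frame +3: TCT CAG GCC TGG CAC ATC CAT TAC TGG ATC ATT AAT ACA TCG CGA GCT GCA GAG TCC — no ATG→stop ORF.
Frame -1: GTG GAC TCT GCA GCT CGC GAT GTA TTA ATG ATC CAG TAA TGG ATG TGC CAG GCC TGA GAA — ATG at 28, stop TAA at 37 → 12 nt; ATG at 43, stop TGA at 55 → 15 nt.
Frame -2: TGG ACT CTG CAG CTC GCG ATG TAT TAA TGA TCC AGT AAT GGA TGT GCC AGG CCT GAG AAA — ATG at 20, stop TAA at 26 → 9 nt.
Frame -3: GGA CTC TGC AGC TCG CGA TGT ATT AAT GAT CCA GTA ATG GAT GTG CCA GGC CTG AGA — no ATG→stop ORF.
Longest: frame -1, positions 43–57, 15 nt = 5 codons = 4 aa. → 4 amino acids.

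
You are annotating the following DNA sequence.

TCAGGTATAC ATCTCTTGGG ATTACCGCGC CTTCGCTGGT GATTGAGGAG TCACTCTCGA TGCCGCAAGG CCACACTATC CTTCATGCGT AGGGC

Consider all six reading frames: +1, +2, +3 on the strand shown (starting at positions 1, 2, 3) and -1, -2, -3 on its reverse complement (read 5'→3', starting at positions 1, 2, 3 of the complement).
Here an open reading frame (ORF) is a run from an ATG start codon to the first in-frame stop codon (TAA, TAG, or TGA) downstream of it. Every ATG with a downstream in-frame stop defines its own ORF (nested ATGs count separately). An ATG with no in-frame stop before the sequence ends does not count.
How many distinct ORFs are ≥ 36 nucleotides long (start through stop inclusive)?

Reverse complement (5'→3'): GCCCTACGCATGAAGGATAGTGTGGCCTTGCGGCATCGAGAGTGACTCCTCAATCACCAGCGAAGGCGCGGTAATCCCAAGAGATGTATACCTGA
Frame +1: TCA GGT ATA CAT CTC TTG GGA TTA CCG CGC CTT CGC TGG TGA TTG AGG AGT CAC TCT CGA TGC CGC AAG GCC ACA CTA TCC TTC ATG CGT AGG — no ATG→stop ORF.
Frame +2: CAG GTA TAC ATC TCT TGG GAT TAC CGC GCC TTC GCT GGT GAT TGA GGA GTC ACT CTC GAT GCC GCA AGG CCA CAC TAT CCT TCA TGC GTA GGG — no ATG→stop ORF.
Frame +3: AGG TAT ACA TCT CTT GGG ATT ACC GCG CCT TCG CTG GTG ATT GAG GAG TCA CTC TCG ATG CCG CAA GGC CAC ACT ATC CTT CAT GCG TAG GGC — ATG at 60, stop TAG at 90 → 33 nt.
Frame -1: GCC CTA CGC ATG AAG GAT AGT GTG GCC TTG CGG CAT CGA GAG TGA CTC CTC AAT CAC CAG CGA AGG CGC GGT AAT CCC AAG AGA TGT ATA CCT — ATG at 10, stop TGA at 43 → 36 nt.
Frame -2: CCC TAC GCA TGA AGG ATA GTG TGG CCT TGC GGC ATC GAG AGT GAC TCC TCA ATC ACC AGC GAA GGC GCG GTA ATC CCA AGA GAT GTA TAC CTG — no ATG→stop ORF.
Frame -3: CCT ACG CAT GAA GGA TAG TGT GGC CTT GCG GCA TCG AGA GTG ACT CCT CAA TCA CCA GCG AAG GCG CGG TAA TCC CAA GAG ATG TAT ACC TGA — ATG at 84, stop TGA at 93 → 12 nt.
ORFs ≥ 36 nucleotides: frame -1 10–45 (36 nucleotides). Count = 1.

1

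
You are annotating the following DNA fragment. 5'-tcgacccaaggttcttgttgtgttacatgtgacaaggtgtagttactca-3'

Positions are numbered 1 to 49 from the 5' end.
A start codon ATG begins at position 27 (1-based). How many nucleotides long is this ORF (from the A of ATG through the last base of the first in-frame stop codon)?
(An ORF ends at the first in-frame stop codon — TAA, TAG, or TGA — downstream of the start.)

6

Codons from position 27: ATG (27–29), TGA (30–32).
TGA is the first in-frame stop; ORF spans 27–32, 6 nucleotides.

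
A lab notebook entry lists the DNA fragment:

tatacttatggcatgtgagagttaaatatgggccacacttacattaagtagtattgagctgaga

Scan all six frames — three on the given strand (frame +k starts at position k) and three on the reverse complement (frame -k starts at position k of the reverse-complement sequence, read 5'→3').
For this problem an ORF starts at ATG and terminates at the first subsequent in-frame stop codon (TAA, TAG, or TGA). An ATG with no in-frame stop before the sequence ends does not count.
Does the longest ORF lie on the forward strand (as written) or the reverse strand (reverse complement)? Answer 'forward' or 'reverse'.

forward

Reverse complement (5'→3'): TCTCAGCTCAATACTACTTAATGTAAGTGTGGCCCATATTTAACTCTCACATGCCATAAGTATA
Frame +1: TAT ACT TAT GGC ATG TGA GAG TTA AAT ATG GGC CAC ACT TAC ATT AAG TAG TAT TGA GCT GAG — ATG at 13, stop TGA at 16 → 6 nt; ATG at 28, stop TAG at 49 → 24 nt.
Frame +2: ATA CTT ATG GCA TGT GAG AGT TAA ATA TGG GCC ACA CTT ACA TTA AGT AGT ATT GAG CTG AGA — ATG at 8, stop TAA at 23 → 18 nt.
Frame +3: TAC TTA TGG CAT GTG AGA GTT AAA TAT GGG CCA CAC TTA CAT TAA GTA GTA TTG AGC TGA — no ATG→stop ORF.
Frame -1: TCT CAG CTC AAT ACT ACT TAA TGT AAG TGT GGC CCA TAT TTA ACT CTC ACA TGC CAT AAG TAT — no ATG→stop ORF.
Frame -2: CTC AGC TCA ATA CTA CTT AAT GTA AGT GTG GCC CAT ATT TAA CTC TCA CAT GCC ATA AGT ATA — no ATG→stop ORF.
Frame -3: TCA GCT CAA TAC TAC TTA ATG TAA GTG TGG CCC ATA TTT AAC TCT CAC ATG CCA TAA GTA — ATG at 21, stop TAA at 24 → 6 nt; ATG at 51, stop TAA at 57 → 9 nt.
Forward-strand max 24 nt; reverse-strand max 9 nt. The forward strand has the longer ORF.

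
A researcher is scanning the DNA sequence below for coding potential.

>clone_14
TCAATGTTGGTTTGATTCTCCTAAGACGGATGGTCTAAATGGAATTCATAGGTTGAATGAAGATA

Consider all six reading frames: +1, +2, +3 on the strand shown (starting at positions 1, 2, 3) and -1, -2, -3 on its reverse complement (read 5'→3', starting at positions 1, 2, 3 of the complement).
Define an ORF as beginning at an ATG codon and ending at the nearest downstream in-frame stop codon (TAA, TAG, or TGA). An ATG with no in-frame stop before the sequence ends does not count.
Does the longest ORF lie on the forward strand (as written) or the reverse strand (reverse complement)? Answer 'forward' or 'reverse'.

forward

Reverse complement (5'→3'): TATCTTCATTCAACCTATGAATTCCATTTAGACCATCCGTCTTAGGAGAATCAAACCAACATTGA
Frame +1: TCA ATG TTG GTT TGA TTC TCC TAA GAC GGA TGG TCT AAA TGG AAT TCA TAG GTT GAA TGA AGA — ATG at 4, stop TGA at 13 → 12 nt.
Frame +2: CAA TGT TGG TTT GAT TCT CCT AAG ACG GAT GGT CTA AAT GGA ATT CAT AGG TTG AAT GAA GAT — no ATG→stop ORF.
Frame +3: AAT GTT GGT TTG ATT CTC CTA AGA CGG ATG GTC TAA ATG GAA TTC ATA GGT TGA ATG AAG ATA — ATG at 30, stop TAA at 36 → 9 nt; ATG at 39, stop TGA at 54 → 18 nt.
Frame -1: TAT CTT CAT TCA ACC TAT GAA TTC CAT TTA GAC CAT CCG TCT TAG GAG AAT CAA ACC AAC ATT — no ATG→stop ORF.
Frame -2: ATC TTC ATT CAA CCT ATG AAT TCC ATT TAG ACC ATC CGT CTT AGG AGA ATC AAA CCA ACA TTG — ATG at 17, stop TAG at 29 → 15 nt.
Frame -3: TCT TCA TTC AAC CTA TGA ATT CCA TTT AGA CCA TCC GTC TTA GGA GAA TCA AAC CAA CAT TGA — no ATG→stop ORF.
Forward-strand max 18 nt; reverse-strand max 15 nt. The forward strand has the longer ORF.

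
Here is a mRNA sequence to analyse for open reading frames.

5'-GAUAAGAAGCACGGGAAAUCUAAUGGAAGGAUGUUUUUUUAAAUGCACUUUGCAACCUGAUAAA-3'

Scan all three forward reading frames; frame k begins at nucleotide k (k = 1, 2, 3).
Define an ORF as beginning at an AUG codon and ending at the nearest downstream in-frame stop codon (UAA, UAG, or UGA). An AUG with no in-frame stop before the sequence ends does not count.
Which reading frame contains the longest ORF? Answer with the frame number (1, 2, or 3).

Frame 1: GAU AAG AAG CAC GGG AAA UCU AAU GGA AGG AUG UUU UUU UAA AUG CAC UUU GCA ACC UGA UAA — AUG at 31, stop UAA at 40 → 12 nt; AUG at 43, stop UGA at 58 → 18 nt.
Frame 2: AUA AGA AGC ACG GGA AAU CUA AUG GAA GGA UGU UUU UUU AAA UGC ACU UUG CAA CCU GAU AAA — no AUG→stop ORF.
Frame 3: UAA GAA GCA CGG GAA AUC UAA UGG AAG GAU GUU UUU UUA AAU GCA CUU UGC AAC CUG AUA — no AUG→stop ORF.
Longest ORF is 18 nt in frame 1 (positions 43–60).

1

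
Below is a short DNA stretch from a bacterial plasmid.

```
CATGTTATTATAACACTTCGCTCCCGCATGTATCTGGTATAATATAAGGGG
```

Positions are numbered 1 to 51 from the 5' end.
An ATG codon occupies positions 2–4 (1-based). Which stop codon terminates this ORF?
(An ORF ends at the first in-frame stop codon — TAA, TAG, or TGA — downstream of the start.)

Codons from position 2: ATG (2–4), TTA (5–7), TTA (8–10), TAA (11–13).
The first in-frame stop codon is TAA.

TAA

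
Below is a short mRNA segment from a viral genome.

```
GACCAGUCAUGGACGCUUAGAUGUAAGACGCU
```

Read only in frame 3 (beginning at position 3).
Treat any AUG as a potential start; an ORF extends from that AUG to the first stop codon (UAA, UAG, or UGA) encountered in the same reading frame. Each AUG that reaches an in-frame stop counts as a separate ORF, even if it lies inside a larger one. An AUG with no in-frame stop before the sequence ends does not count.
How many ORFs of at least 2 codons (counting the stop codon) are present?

Frame 3: CCA GUC AUG GAC GCU UAG AUG UAA GAC GCU — AUG at 9, stop UAG at 18 → 12 nt; AUG at 21, stop UAA at 24 → 6 nt.
ORFs ≥ 2 codons: frame 3 9–20 (4 codons), frame 3 21–26 (2 codons). Count = 2.

2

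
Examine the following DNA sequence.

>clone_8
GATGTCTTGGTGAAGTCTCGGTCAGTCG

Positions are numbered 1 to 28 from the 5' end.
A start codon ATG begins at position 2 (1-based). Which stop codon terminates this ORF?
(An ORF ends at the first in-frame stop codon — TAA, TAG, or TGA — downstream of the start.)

Codons from position 2: ATG (2–4), TCT (5–7), TGG (8–10), TGA (11–13).
The first in-frame stop codon is TGA.

TGA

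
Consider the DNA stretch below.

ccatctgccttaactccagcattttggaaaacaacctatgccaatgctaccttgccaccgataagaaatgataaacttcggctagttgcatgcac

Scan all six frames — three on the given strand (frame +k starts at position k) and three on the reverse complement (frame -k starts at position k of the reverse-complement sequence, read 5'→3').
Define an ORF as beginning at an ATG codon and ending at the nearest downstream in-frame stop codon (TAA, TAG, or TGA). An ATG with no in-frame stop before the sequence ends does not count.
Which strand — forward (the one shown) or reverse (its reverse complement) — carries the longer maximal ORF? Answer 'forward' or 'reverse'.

reverse

Reverse complement (5'→3'): GTGCATGCAACTAGCCGAAGTTTATCATTTCTTATCGGTGGCAAGGTAGCATTGGCATAGGTTGTTTTCCAAAATGCTGGAGTTAAGGCAGATGG
Frame +1: CCA TCT GCC TTA ACT CCA GCA TTT TGG AAA ACA ACC TAT GCC AAT GCT ACC TTG CCA CCG ATA AGA AAT GAT AAA CTT CGG CTA GTT GCA TGC — no ATG→stop ORF.
Frame +2: CAT CTG CCT TAA CTC CAG CAT TTT GGA AAA CAA CCT ATG CCA ATG CTA CCT TGC CAC CGA TAA GAA ATG ATA AAC TTC GGC TAG TTG CAT GCA — ATG at 38, stop TAA at 62 → 27 nt; ATG at 44, stop TAA at 62 → 21 nt; ATG at 68, stop TAG at 83 → 18 nt.
Frame +3: ATC TGC CTT AAC TCC AGC ATT TTG GAA AAC AAC CTA TGC CAA TGC TAC CTT GCC ACC GAT AAG AAA TGA TAA ACT TCG GCT AGT TGC ATG CAC — no ATG→stop ORF.
Frame -1: GTG CAT GCA ACT AGC CGA AGT TTA TCA TTT CTT ATC GGT GGC AAG GTA GCA TTG GCA TAG GTT GTT TTC CAA AAT GCT GGA GTT AAG GCA GAT — no ATG→stop ORF.
Frame -2: TGC ATG CAA CTA GCC GAA GTT TAT CAT TTC TTA TCG GTG GCA AGG TAG CAT TGG CAT AGG TTG TTT TCC AAA ATG CTG GAG TTA AGG CAG ATG — ATG at 5, stop TAG at 47 → 45 nt.
Frame -3: GCA TGC AAC TAG CCG AAG TTT ATC ATT TCT TAT CGG TGG CAA GGT AGC ATT GGC ATA GGT TGT TTT CCA AAA TGC TGG AGT TAA GGC AGA TGG — no ATG→stop ORF.
Forward-strand max 27 nt; reverse-strand max 45 nt. The reverse strand has the longer ORF.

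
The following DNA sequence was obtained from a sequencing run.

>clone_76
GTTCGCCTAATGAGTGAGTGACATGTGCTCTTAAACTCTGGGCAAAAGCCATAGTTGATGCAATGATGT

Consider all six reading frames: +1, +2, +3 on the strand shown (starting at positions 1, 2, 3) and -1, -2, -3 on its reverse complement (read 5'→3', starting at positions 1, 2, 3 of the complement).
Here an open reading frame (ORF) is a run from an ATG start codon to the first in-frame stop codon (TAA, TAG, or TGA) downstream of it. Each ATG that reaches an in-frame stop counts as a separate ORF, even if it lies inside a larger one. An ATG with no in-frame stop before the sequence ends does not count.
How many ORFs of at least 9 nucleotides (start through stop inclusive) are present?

4

Reverse complement (5'→3'): ACATCATTGCATCAACTATGGCTTTTGCCCAGAGTTTAAGAGCACATGTCACTCACTCATTAGGCGAAC
Frame +1: GTT CGC CTA ATG AGT GAG TGA CAT GTG CTC TTA AAC TCT GGG CAA AAG CCA TAG TTG ATG CAA TGA TGT — ATG at 10, stop TGA at 19 → 12 nt; ATG at 58, stop TGA at 64 → 9 nt.
Frame +2: TTC GCC TAA TGA GTG AGT GAC ATG TGC TCT TAA ACT CTG GGC AAA AGC CAT AGT TGA TGC AAT GAT — ATG at 23, stop TAA at 32 → 12 nt.
Frame +3: TCG CCT AAT GAG TGA GTG ACA TGT GCT CTT AAA CTC TGG GCA AAA GCC ATA GTT GAT GCA ATG ATG — no ATG→stop ORF.
Frame -1: ACA TCA TTG CAT CAA CTA TGG CTT TTG CCC AGA GTT TAA GAG CAC ATG TCA CTC ACT CAT TAG GCG AAC — ATG at 46, stop TAG at 61 → 18 nt.
Frame -2: CAT CAT TGC ATC AAC TAT GGC TTT TGC CCA GAG TTT AAG AGC ACA TGT CAC TCA CTC ATT AGG CGA — no ATG→stop ORF.
Frame -3: ATC ATT GCA TCA ACT ATG GCT TTT GCC CAG AGT TTA AGA GCA CAT GTC ACT CAC TCA TTA GGC GAA — no ATG→stop ORF.
ORFs ≥ 9 nucleotides: frame +1 10–21 (12 nucleotides), frame +1 58–66 (9 nucleotides), frame +2 23–34 (12 nucleotides), frame -1 46–63 (18 nucleotides). Count = 4.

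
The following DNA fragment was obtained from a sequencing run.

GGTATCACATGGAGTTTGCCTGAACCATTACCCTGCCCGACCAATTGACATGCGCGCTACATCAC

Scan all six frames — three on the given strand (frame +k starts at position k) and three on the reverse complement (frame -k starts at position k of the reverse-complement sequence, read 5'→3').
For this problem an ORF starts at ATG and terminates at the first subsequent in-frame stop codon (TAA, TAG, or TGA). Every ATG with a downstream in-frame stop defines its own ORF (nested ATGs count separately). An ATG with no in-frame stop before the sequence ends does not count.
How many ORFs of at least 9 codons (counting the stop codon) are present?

0

Reverse complement (5'→3'): GTGATGTAGCGCGCATGTCAATTGGTCGGGCAGGGTAATGGTTCAGGCAAACTCCATGTGATACC
Frame +1: GGT ATC ACA TGG AGT TTG CCT GAA CCA TTA CCC TGC CCG ACC AAT TGA CAT GCG CGC TAC ATC — no ATG→stop ORF.
Frame +2: GTA TCA CAT GGA GTT TGC CTG AAC CAT TAC CCT GCC CGA CCA ATT GAC ATG CGC GCT ACA TCA — no ATG→stop ORF.
Frame +3: TAT CAC ATG GAG TTT GCC TGA ACC ATT ACC CTG CCC GAC CAA TTG ACA TGC GCG CTA CAT CAC — ATG at 9, stop TGA at 21 → 15 nt.
Frame -1: GTG ATG TAG CGC GCA TGT CAA TTG GTC GGG CAG GGT AAT GGT TCA GGC AAA CTC CAT GTG ATA — ATG at 4, stop TAG at 7 → 6 nt.
Frame -2: TGA TGT AGC GCG CAT GTC AAT TGG TCG GGC AGG GTA ATG GTT CAG GCA AAC TCC ATG TGA TAC — ATG at 38, stop TGA at 59 → 24 nt; ATG at 56, stop TGA at 59 → 6 nt.
Frame -3: GAT GTA GCG CGC ATG TCA ATT GGT CGG GCA GGG TAA TGG TTC AGG CAA ACT CCA TGT GAT ACC — ATG at 15, stop TAA at 36 → 24 nt.
No ORF reaches 9 codons. Count = 0.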